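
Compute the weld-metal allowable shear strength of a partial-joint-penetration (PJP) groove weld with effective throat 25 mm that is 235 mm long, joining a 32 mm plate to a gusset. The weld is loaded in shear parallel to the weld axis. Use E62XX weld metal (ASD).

R_n/Ω ≈ 1090 kN

E62XX → F_EXX = 620 MPa.
Effective throat (given) t_e = 25 mm.
A_we = 25 × 235 = 5875 mm².
F_nw = 0.6 F_EXX = 372 MPa.
R_n/Ω = (372 × 5875) / 2.0 × 10⁻³ = 1093 kN.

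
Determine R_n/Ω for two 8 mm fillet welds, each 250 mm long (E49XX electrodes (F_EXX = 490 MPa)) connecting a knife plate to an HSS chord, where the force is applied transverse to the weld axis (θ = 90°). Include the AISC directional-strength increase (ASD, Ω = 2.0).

R_n/Ω ≈ 624 kN

t_e = 0.707 × 8 = 5.656 mm; A_we = 5.656 × 500 = 2828 mm².
Directional factor: 1.0 + 0.5 sin^1.5(90°) = 1.5.
F_nw = 0.6 × 490 × 1.5 = 441 MPa.
R_n/Ω = (441 × 2828) / 2.0 × 10⁻³ = 623.6 kN.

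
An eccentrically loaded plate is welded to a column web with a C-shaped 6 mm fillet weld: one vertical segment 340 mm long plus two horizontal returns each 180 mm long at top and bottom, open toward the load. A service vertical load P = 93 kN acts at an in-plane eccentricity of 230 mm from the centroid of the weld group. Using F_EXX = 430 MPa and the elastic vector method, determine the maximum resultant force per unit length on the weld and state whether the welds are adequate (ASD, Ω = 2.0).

Total weld length L_w = 700 mm. Treat welds as unit-width lines.
Centroid: x̄ = 2×180×90 / 700 = 46.29 mm from the vertical weld.
Polar moment about centroid: J = I_x + I_y = [340³/12 + 2×180×170²] + [340×46.29² + 2(180³/12 + 180×43.71²)] = 16070000 mm³.
Direct shear f_v = P/L_w = 93×10³ / 700 = 132.9 N/mm (vertical).
Torsion M = P·e = 93×10³ × 230 = 21390000 N·mm.
Critical point at (x, y) = (133.7, 170) from centroid. f_tx = M·y/J = 226.3 N/mm; f_ty = M·x/J = 178 N/mm.
Resultant f_max = √[f_tx² + (f_v + f_ty)²] = √[226.3² + (132.9 + 178)²] = 384.5 N/mm.
Capacity per unit length: r_n/Ω = (1/2.0) × 0.6 × 430 × (0.707 × 6) = 547.2 N/mm.
384.5 ≤ 547.2 → adequate.

f_max ≈ 385 N/mm; adequate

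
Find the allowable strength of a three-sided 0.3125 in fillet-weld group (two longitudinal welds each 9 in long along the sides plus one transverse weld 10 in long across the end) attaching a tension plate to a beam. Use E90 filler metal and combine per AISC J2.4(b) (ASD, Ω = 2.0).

E90XX → F_EXX = 90 ksi.
t_e = 0.707 × 0.3125 = 0.2209 in.
R_nwl = 0.6 × 90 × 0.2209 × 18 = 214.8 kip (longitudinal, 2 welds).
R_nwt = 0.6 × 90 × 0.2209 × 10 = 119.3 kip (transverse, base value).
(i) R_nwl + R_nwt = 334.1 kip; (ii) 0.85 R_nwl + 1.5 R_nwt = 361.5 kip.
R_n = max = 361.5 kip [governs: (ii)]; R_n/Ω = 180.7 kip.

R_n/Ω ≈ 181 kip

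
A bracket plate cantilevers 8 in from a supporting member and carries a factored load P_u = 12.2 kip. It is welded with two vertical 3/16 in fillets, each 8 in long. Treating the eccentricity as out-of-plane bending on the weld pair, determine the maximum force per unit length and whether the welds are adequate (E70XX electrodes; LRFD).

f_max ≈ 4.64 kip/in; NOT adequate

E70XX → F_EXX = 70 ksi.
L_w = 2 × 8 = 16 in; section modulus (unit throat) S = 2 × L²/6 = 21.33 in².
Direct shear f_v = P/L_w = 12.2/16 = 0.7625 kip/in.
Moment M = P × e = 12.2 × 8 = 97.6 kip·in; bending f_b = M/S = 4.575 kip/in.
f_max = √(f_v² + f_b²) = √(0.7625² + 4.575²) = 4.638 kip/in.
φr_n = 0.75 × 0.6 × 70 × (0.707 × 0.1875) = 4.176 kip/in → NOT adequate.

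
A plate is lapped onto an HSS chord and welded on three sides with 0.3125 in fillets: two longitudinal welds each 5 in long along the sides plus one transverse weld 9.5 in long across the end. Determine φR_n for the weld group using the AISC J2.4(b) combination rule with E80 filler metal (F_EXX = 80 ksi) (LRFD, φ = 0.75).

t_e = 0.707 × 0.3125 = 0.2209 in.
R_nwl = 0.6 × 80 × 0.2209 × 10 = 106 kips (longitudinal, 2 welds).
R_nwt = 0.6 × 80 × 0.2209 × 9.5 = 100.7 kips (transverse, base value).
(i) R_nwl + R_nwt = 206.8 kips; (ii) 0.85 R_nwl + 1.5 R_nwt = 241.3 kips.
R_n = max = 241.3 kips [governs: (ii)]; φR_n = 180.9 kips.

φR_n ≈ 181 kips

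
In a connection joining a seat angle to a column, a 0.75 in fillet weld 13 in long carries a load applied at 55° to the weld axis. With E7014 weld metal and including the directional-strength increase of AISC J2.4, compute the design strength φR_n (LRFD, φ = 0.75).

E70XX → F_EXX = 70 ksi.
t_e = 0.707 × 0.75 = 0.5302 in; A_we = 0.5302 × 13 = 6.893 in².
Directional factor: 1.0 + 0.5 sin^1.5(55°) = 1.371.
F_nw = 0.6 × 70 × 1.371 = 57.57 ksi.
φR_n = 0.75 × 57.57 × 6.893 = 297.6 kip.

φR_n ≈ 298 kip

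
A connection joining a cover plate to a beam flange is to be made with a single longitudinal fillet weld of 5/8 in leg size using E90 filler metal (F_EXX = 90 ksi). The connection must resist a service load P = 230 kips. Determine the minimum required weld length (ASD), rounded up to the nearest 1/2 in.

L = 19.5 in

Throat t_e = 0.707 × 0.625 = 0.4419 in.
r_n/Ω = (0.6 × 90 × 0.4419) / 2.0 = 11.93 kip/in.
L_req = P / (r_n/Ω) = 230 / 11.93 = 19.28 in total.
Round up → use L = 19.5 in.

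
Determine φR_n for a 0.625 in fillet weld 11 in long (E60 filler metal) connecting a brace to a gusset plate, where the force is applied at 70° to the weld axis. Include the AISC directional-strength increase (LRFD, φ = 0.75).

E60XX → F_EXX = 60 ksi.
t_e = 0.707 × 0.625 = 0.4419 in; A_we = 0.4419 × 11 = 4.861 in².
Directional factor: 1.0 + 0.5 sin^1.5(70°) = 1.455.
F_nw = 0.6 × 60 × 1.455 = 52.4 ksi.
φR_n = 0.75 × 52.4 × 4.861 = 191 kips.

φR_n ≈ 191 kips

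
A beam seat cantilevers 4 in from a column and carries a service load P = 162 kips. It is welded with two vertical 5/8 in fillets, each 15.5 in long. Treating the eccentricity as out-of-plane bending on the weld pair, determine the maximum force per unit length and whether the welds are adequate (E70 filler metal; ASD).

E70XX → F_EXX = 70 ksi.
L_w = 2 × 15.5 = 31 in; section modulus (unit throat) S = 2 × L²/6 = 80.08 in².
Direct shear f_v = P/L_w = 162/31 = 5.226 kip/in.
Moment M = P × e = 162 × 4 = 648 kip·in; bending f_b = M/S = 8.092 kip/in.
f_max = √(f_v² + f_b²) = √(5.226² + 8.092²) = 9.632 kip/in.
r_n/Ω = (1/2.0) × 0.6 × 70 × (0.707 × 0.625) = 9.279 kip/in → NOT adequate.

f_max ≈ 9.63 kip/in; NOT adequate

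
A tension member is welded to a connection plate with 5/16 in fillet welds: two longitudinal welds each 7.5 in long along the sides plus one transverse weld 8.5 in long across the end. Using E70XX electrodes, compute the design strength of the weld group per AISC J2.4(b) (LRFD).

E70XX → F_EXX = 70 ksi.
t_e = 0.707 × 0.3125 = 0.2209 in.
R_nwl = 0.6 × 70 × 0.2209 × 15 = 139.2 kip (longitudinal, 2 welds).
R_nwt = 0.6 × 70 × 0.2209 × 8.5 = 78.87 kip (transverse, base value).
(i) R_nwl + R_nwt = 218.1 kip; (ii) 0.85 R_nwl + 1.5 R_nwt = 236.6 kip.
R_n = max = 236.6 kip [governs: (ii)]; φR_n = 177.5 kip.

φR_n ≈ 177 kip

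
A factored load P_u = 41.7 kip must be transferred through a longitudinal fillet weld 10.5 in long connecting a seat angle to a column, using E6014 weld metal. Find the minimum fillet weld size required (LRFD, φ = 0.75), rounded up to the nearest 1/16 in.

E60XX → F_EXX = 60 ksi.
Total weld length L = 10.5 in.
Required throat t_e = P_u / (φ × 0.6 F_EXX × L) = 41.7 / (0.75 × 0.6 × 60 × 10.5) = 0.1471 in.
Required leg w = t_e / 0.707 = 0.208 in → use 1/4 in.

w = 1/4 in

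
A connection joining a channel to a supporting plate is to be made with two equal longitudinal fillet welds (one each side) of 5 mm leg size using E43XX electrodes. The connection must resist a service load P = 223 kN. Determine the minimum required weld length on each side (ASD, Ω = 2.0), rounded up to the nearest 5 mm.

L = 245 mm on each side

E43XX → F_EXX = 430 MPa.
Throat t_e = 0.707 × 5 = 3.535 mm.
r_n/Ω = (0.6 × 430 × 3.535) / 2.0 = 456 N/mm = 0.456 kN/mm.
L_req = P / (r_n/Ω) = 223 / 0.456 = 489 mm total.
Per side: 489 / 2 = 244.5 mm.
Round up → use L = 245 mm on each side.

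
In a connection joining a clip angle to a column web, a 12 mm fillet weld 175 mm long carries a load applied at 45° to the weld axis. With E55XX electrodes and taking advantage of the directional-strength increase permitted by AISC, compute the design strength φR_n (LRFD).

φR_n ≈ 477 kN

E55XX → F_EXX = 550 MPa.
t_e = 0.707 × 12 = 8.484 mm; A_we = 8.484 × 175 = 1485 mm².
Directional factor: 1.0 + 0.5 sin^1.5(45°) = 1.297.
F_nw = 0.6 × 550 × 1.297 = 428.1 MPa.
φR_n = 0.75 × 428.1 × 1485 × 10⁻³ = 476.7 kN.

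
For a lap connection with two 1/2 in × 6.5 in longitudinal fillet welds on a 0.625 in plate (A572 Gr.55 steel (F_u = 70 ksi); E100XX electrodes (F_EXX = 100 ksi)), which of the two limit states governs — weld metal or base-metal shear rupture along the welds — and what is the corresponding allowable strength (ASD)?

t_e = 0.707 × 0.5 = 0.3535 in; L = 13 in.
Weld metal: R_n/Ω = (1/2.0) × 0.6 × 100 × 0.3535 × 13 = 137.9 kip.
Base metal (shear rupture): R_n/Ω = (1/2.0) × 0.6 × 70 × 0.625 × 13 = 170.6 kip.
Governing: weld metal.

R_n/Ω ≈ 138 kip (weld metal governs)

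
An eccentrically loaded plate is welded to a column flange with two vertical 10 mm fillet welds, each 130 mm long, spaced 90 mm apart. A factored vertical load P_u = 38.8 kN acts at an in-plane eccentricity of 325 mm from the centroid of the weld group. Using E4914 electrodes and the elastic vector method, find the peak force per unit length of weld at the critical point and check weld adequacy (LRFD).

E49XX → F_EXX = 490 MPa.
Total weld length L_w = 260 mm. Treat welds as unit-width lines.
Polar moment about centroid: J = 2[d³/12 + d(b/2)²] = 2[130³/12 + 130×45²] = 892700 mm³.
Direct shear f_v = P/L_w = 38.8×10³ / 260 = 149.2 N/mm (vertical).
Torsion M = P·e = 38.8×10³ × 325 = 12610000 N·mm.
Critical point at (x, y) = (45, 65) from centroid. f_tx = M·y/J = 918.2 N/mm; f_ty = M·x/J = 635.7 N/mm.
Resultant f_max = √[f_tx² + (f_v + f_ty)²] = √[918.2² + (149.2 + 635.7)²] = 1208 N/mm.
Capacity per unit length: φr_n = 0.75 × 0.6 × 490 × (0.707 × 10) = 1559 N/mm.
1208 ≤ 1559 → adequate.

f_max ≈ 1210 N/mm; adequate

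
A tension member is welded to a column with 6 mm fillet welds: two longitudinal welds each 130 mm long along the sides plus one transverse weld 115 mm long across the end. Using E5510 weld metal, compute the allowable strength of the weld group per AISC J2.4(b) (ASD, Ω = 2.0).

E55XX → F_EXX = 550 MPa.
t_e = 0.707 × 6 = 4.242 mm.
R_nwl = 0.6 × 550 × 4.242 × 260 × 10⁻³ = 364 kN (longitudinal, 2 welds).
R_nwt = 0.6 × 550 × 4.242 × 115 × 10⁻³ = 161 kN (transverse, base value).
(i) R_nwl + R_nwt = 524.9 kN; (ii) 0.85 R_nwl + 1.5 R_nwt = 550.8 kN.
R_n = max = 550.8 kN [governs: (ii)]; R_n/Ω = 275.4 kN.

R_n/Ω ≈ 275 kN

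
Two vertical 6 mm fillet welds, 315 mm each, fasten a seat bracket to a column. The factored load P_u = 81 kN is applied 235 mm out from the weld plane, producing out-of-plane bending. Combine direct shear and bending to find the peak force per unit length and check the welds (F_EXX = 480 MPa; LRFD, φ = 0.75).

f_max ≈ 590 N/mm; adequate

L_w = 2 × 315 = 630 mm; section modulus (unit throat) S = 2 × L²/6 = 33080 mm².
Direct shear f_v = P/L_w = 81×10³/630 = 128.6 N/mm.
Moment M = P × e = 81×10³ × 235 = 19035000 N·mm; bending f_b = M/S = 575.5 N/mm.
f_max = √(f_v² + f_b²) = √(128.6² + 575.5²) = 589.7 N/mm.
φr_n = 0.75 × 0.6 × 480 × (0.707 × 6) = 916.3 N/mm → adequate.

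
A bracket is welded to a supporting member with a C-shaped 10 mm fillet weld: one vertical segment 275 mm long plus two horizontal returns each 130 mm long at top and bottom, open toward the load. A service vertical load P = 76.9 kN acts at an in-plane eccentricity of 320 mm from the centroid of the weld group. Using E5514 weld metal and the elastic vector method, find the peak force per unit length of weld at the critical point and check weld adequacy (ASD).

f_max ≈ 643 N/mm; adequate

E55XX → F_EXX = 550 MPa.
Total weld length L_w = 535 mm. Treat welds as unit-width lines.
Centroid: x̄ = 2×130×65 / 535 = 31.59 mm from the vertical weld.
Polar moment about centroid: J = I_x + I_y = [275³/12 + 2×130×137.5²] + [275×31.59² + 2(130³/12 + 130×33.41²)] = 7580000 mm³.
Direct shear f_v = P/L_w = 76.9×10³ / 535 = 143.7 N/mm (vertical).
Torsion M = P·e = 76.9×10³ × 320 = 24608000 N·mm.
Critical point at (x, y) = (98.41, 137.5) from centroid. f_tx = M·y/J = 446.4 N/mm; f_ty = M·x/J = 319.5 N/mm.
Resultant f_max = √[f_tx² + (f_v + f_ty)²] = √[446.4² + (143.7 + 319.5)²] = 643.3 N/mm.
Capacity per unit length: r_n/Ω = (1/2.0) × 0.6 × 550 × (0.707 × 10) = 1167 N/mm.
643.3 ≤ 1167 → adequate.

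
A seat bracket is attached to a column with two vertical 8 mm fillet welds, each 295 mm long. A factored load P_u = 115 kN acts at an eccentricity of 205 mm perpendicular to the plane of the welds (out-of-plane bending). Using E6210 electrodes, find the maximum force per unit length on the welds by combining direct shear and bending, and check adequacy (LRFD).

E62XX → F_EXX = 620 MPa.
L_w = 2 × 295 = 590 mm; section modulus (unit throat) S = 2 × L²/6 = 29010 mm².
Direct shear f_v = P/L_w = 115×10³/590 = 194.9 N/mm.
Moment M = P × e = 115×10³ × 205 = 23575000 N·mm; bending f_b = M/S = 812.7 N/mm.
f_max = √(f_v² + f_b²) = √(194.9² + 812.7²) = 835.7 N/mm.
φr_n = 0.75 × 0.6 × 620 × (0.707 × 8) = 1578 N/mm → adequate.

f_max ≈ 836 N/mm; adequate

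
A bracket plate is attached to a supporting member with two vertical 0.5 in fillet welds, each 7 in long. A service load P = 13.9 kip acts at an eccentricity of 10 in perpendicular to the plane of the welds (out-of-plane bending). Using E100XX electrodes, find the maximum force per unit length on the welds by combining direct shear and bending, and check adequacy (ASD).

E100XX → F_EXX = 100 ksi.
L_w = 2 × 7 = 14 in; section modulus (unit throat) S = 2 × L²/6 = 16.33 in².
Direct shear f_v = P/L_w = 13.9/14 = 0.9929 kip/in.
Moment M = P × e = 13.9 × 10 = 139 kip·in; bending f_b = M/S = 8.51 kip/in.
f_max = √(f_v² + f_b²) = √(0.9929² + 8.51²) = 8.568 kip/in.
r_n/Ω = (1/2.0) × 0.6 × 100 × (0.707 × 0.5) = 10.6 kip/in → adequate.

f_max ≈ 8.57 kip/in; adequate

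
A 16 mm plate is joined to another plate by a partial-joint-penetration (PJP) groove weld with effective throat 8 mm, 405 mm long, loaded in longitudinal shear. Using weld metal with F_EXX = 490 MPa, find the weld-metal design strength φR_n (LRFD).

Effective throat (given) t_e = 8 mm.
A_we = 8 × 405 = 3240 mm².
F_nw = 0.6 F_EXX = 294 MPa.
φR_n = 0.75 × 294 × 3240 × 10⁻³ = 714.4 kN.

φR_n ≈ 714 kN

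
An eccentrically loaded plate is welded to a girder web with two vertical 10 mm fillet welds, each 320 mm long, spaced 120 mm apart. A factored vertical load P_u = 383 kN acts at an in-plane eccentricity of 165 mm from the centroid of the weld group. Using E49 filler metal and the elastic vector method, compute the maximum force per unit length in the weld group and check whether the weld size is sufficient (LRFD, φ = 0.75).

f_max ≈ 1700 N/mm; NOT adequate

E49XX → F_EXX = 490 MPa.
Total weld length L_w = 640 mm. Treat welds as unit-width lines.
Polar moment about centroid: J = 2[d³/12 + d(b/2)²] = 2[320³/12 + 320×60²] = 7765000 mm³.
Direct shear f_v = P/L_w = 383×10³ / 640 = 598.4 N/mm (vertical).
Torsion M = P·e = 383×10³ × 165 = 63195000 N·mm.
Critical point at (x, y) = (60, 160) from centroid. f_tx = M·y/J = 1302 N/mm; f_ty = M·x/J = 488.3 N/mm.
Resultant f_max = √[f_tx² + (f_v + f_ty)²] = √[1302² + (598.4 + 488.3)²] = 1696 N/mm.
Capacity per unit length: φr_n = 0.75 × 0.6 × 490 × (0.707 × 10) = 1559 N/mm.
1696 > 1559 → NOT adequate.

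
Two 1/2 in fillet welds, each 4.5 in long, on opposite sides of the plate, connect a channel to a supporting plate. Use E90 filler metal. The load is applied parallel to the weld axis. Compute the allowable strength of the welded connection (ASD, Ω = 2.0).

E90XX → F_EXX = 90 ksi.
Effective throat t_e = 0.707 × 0.5 = 0.3535 in.
Total length L = 9 in; A_we = 0.3535 × 9 = 3.181 in².
F_nw = 0.6 F_EXX = 0.6 × 90 = 54 ksi.
R_n = 54 × 3.181 = 171.8 kips; R_n/Ω = 171.8/2.0 = 85.9 kips.

R_n/Ω ≈ 85.9 kips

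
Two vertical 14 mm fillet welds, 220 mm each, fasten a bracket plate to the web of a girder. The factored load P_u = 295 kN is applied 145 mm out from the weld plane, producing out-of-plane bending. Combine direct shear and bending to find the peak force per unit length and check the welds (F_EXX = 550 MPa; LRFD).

f_max ≈ 2730 N/mm; NOT adequate

L_w = 2 × 220 = 440 mm; section modulus (unit throat) S = 2 × L²/6 = 16130 mm².
Direct shear f_v = P/L_w = 295×10³/440 = 670.5 N/mm.
Moment M = P × e = 295×10³ × 145 = 42775000 N·mm; bending f_b = M/S = 2651 N/mm.
f_max = √(f_v² + f_b²) = √(670.5² + 2651²) = 2735 N/mm.
φr_n = 0.75 × 0.6 × 550 × (0.707 × 14) = 2450 N/mm → NOT adequate.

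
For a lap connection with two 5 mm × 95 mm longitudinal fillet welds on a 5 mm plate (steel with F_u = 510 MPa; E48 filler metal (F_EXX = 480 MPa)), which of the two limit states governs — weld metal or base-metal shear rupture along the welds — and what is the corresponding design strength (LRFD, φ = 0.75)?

φR_n ≈ 145 kN (weld metal governs)

t_e = 0.707 × 5 = 3.535 mm; L = 190 mm.
Weld metal: φR_n = 0.75 × 0.6 × 480 × 3.535 × 190 × 10⁻³ = 145.1 kN.
Base metal (shear rupture): φR_n = 0.75 × 0.6 × 510 × 5 × 190 × 10⁻³ = 218 kN.
Governing: weld metal.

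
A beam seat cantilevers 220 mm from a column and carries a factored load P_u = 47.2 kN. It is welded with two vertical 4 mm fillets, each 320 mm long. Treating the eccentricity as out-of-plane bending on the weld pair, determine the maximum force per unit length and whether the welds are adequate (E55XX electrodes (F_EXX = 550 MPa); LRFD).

f_max ≈ 313 N/mm; adequate

L_w = 2 × 320 = 640 mm; section modulus (unit throat) S = 2 × L²/6 = 34130 mm².
Direct shear f_v = P/L_w = 47.2×10³/640 = 73.75 N/mm.
Moment M = P × e = 47.2×10³ × 220 = 10384000 N·mm; bending f_b = M/S = 304.2 N/mm.
f_max = √(f_v² + f_b²) = √(73.75² + 304.2²) = 313 N/mm.
φr_n = 0.75 × 0.6 × 550 × (0.707 × 4) = 699.9 N/mm → adequate.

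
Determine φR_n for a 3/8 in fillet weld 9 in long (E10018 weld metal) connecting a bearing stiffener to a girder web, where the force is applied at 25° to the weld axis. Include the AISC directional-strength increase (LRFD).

φR_n ≈ 122 kips

E100XX → F_EXX = 100 ksi.
t_e = 0.707 × 0.375 = 0.2651 in; A_we = 0.2651 × 9 = 2.386 in².
Directional factor: 1.0 + 0.5 sin^1.5(25°) = 1.137.
F_nw = 0.6 × 100 × 1.137 = 68.24 ksi.
φR_n = 0.75 × 68.24 × 2.386 = 122.1 kips.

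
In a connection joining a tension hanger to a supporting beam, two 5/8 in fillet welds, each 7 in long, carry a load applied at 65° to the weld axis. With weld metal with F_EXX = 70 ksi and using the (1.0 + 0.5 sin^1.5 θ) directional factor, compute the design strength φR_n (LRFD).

φR_n ≈ 279 kips

t_e = 0.707 × 0.625 = 0.4419 in; A_we = 0.4419 × 14 = 6.186 in².
Directional factor: 1.0 + 0.5 sin^1.5(65°) = 1.431.
F_nw = 0.6 × 70 × 1.431 = 60.12 ksi.
φR_n = 0.75 × 60.12 × 6.186 = 278.9 kips.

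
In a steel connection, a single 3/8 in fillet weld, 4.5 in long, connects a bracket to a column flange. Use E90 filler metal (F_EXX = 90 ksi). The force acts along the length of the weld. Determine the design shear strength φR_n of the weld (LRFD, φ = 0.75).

Effective throat t_e = 0.707 × 0.375 = 0.2651 in.
Total length L = 4.5 in; A_we = 0.2651 × 4.5 = 1.193 in².
F_nw = 0.6 F_EXX = 0.6 × 90 = 54 ksi.
φR_n = 0.75 × 54 × 1.193 = 48.32 kips.

φR_n ≈ 48.3 kips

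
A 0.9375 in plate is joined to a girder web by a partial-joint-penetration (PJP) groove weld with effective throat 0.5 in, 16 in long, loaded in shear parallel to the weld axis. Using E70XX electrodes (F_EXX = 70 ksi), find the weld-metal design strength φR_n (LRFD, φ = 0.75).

Effective throat (given) t_e = 0.5 in.
A_we = 0.5 × 16 = 8 in².
F_nw = 0.6 F_EXX = 42 ksi.
φR_n = 0.75 × 42 × 8 = 252 kips.

φR_n ≈ 252 kips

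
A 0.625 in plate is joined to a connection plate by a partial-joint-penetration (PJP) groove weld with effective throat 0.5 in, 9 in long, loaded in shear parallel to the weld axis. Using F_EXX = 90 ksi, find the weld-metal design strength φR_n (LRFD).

φR_n ≈ 182 kip

Effective throat (given) t_e = 0.5 in.
A_we = 0.5 × 9 = 4.5 in².
F_nw = 0.6 F_EXX = 54 ksi.
φR_n = 0.75 × 54 × 4.5 = 182.2 kip.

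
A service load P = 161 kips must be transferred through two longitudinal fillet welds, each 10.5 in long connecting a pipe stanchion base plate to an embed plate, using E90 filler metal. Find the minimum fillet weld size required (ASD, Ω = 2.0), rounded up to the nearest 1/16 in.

w = 7/16 in

E90XX → F_EXX = 90 ksi.
Total weld length L = 21 in.
Required throat t_e = P × Ω / (0.6 F_EXX × L) = 161 × 2.0 / (0.6 × 90 × 21) = 0.284 in.
Required leg w = t_e / 0.707 = 0.4016 in → use 7/16 in.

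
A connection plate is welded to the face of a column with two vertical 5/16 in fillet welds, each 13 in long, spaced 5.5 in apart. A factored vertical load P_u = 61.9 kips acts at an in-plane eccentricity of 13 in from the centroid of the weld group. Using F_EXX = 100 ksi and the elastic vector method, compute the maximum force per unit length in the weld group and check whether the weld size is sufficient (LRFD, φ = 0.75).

f_max ≈ 11.2 kip/in; NOT adequate

Total weld length L_w = 26 in. Treat welds as unit-width lines.
Polar moment about centroid: J = 2[d³/12 + d(b/2)²] = 2[13³/12 + 13×2.75²] = 562.8 in³.
Direct shear f_v = P/L_w = 61.9 / 26 = 2.381 kip/in (vertical).
Torsion M = P·e = 61.9 × 13 = 804.7 kip·in.
Critical point at (x, y) = (2.75, 6.5) from centroid. f_tx = M·y/J = 9.294 kip/in; f_ty = M·x/J = 3.932 kip/in.
Resultant f_max = √[f_tx² + (f_v + f_ty)²] = √[9.294² + (2.381 + 3.932)²] = 11.24 kip/in.
Capacity per unit length: φr_n = 0.75 × 0.6 × 100 × (0.707 × 0.3125) = 9.942 kip/in.
11.24 > 9.942 → NOT adequate.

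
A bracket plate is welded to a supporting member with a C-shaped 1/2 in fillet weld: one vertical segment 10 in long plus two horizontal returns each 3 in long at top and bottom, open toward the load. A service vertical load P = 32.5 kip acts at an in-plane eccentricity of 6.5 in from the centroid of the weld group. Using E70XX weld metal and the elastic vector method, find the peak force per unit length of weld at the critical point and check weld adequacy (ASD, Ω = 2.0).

E70XX → F_EXX = 70 ksi.
Total weld length L_w = 16 in. Treat welds as unit-width lines.
Centroid: x̄ = 2×3×1.5 / 16 = 0.5625 in from the vertical weld.
Polar moment about centroid: J = I_x + I_y = [10³/12 + 2×3×5²] + [10×0.5625² + 2(3³/12 + 3×0.9375²)] = 246.3 in³.
Direct shear f_v = P/L_w = 32.5 / 16 = 2.031 kip/in (vertical).
Torsion M = P·e = 32.5 × 6.5 = 211.25 kip·in.
Critical point at (x, y) = (2.438, 5) from centroid. f_tx = M·y/J = 4.289 kip/in; f_ty = M·x/J = 2.091 kip/in.
Resultant f_max = √[f_tx² + (f_v + f_ty)²] = √[4.289² + (2.031 + 2.091)²] = 5.949 kip/in.
Capacity per unit length: r_n/Ω = (1/2.0) × 0.6 × 70 × (0.707 × 0.5) = 7.423 kip/in.
5.949 ≤ 7.423 → adequate.

f_max ≈ 5.95 kip/in; adequate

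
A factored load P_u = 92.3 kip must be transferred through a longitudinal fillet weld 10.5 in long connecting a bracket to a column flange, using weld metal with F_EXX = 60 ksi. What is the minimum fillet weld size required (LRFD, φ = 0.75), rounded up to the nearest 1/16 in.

w = 1/2 in

Total weld length L = 10.5 in.
Required throat t_e = P_u / (φ × 0.6 F_EXX × L) = 92.3 / (0.75 × 0.6 × 60 × 10.5) = 0.3256 in.
Required leg w = t_e / 0.707 = 0.4605 in → use 1/2 in.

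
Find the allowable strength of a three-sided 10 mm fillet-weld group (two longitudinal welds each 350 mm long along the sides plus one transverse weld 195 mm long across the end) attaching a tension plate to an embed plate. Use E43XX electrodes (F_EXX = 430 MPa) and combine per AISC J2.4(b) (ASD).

R_n/Ω ≈ 816 kN

t_e = 0.707 × 10 = 7.07 mm.
R_nwl = 0.6 × 430 × 7.07 × 700 × 10⁻³ = 1277 kN (longitudinal, 2 welds).
R_nwt = 0.6 × 430 × 7.07 × 195 × 10⁻³ = 355.7 kN (transverse, base value).
(i) R_nwl + R_nwt = 1633 kN; (ii) 0.85 R_nwl + 1.5 R_nwt = 1619 kN.
R_n = max = 1633 kN [governs: (i)]; R_n/Ω = 816.3 kN.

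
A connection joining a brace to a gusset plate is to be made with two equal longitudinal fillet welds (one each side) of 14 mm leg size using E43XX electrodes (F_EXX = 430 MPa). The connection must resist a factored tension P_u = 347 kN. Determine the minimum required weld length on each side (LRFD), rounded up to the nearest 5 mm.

L = 95 mm on each side

Throat t_e = 0.707 × 14 = 9.898 mm.
φr_n = 0.75 × 0.6 × 430 × 9.898 × 10⁻³ = 1.915 kN/mm.
L_req = P_u / φr_n = 347 / 1.915 = 181.2 mm total.
Per side: 181.2 / 2 = 90.59 mm.
Round up → use L = 95 mm on each side.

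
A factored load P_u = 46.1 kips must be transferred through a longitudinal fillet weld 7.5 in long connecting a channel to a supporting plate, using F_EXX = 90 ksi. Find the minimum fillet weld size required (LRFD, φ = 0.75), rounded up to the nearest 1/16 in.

w = 1/4 in

Total weld length L = 7.5 in.
Required throat t_e = P_u / (φ × 0.6 F_EXX × L) = 46.1 / (0.75 × 0.6 × 90 × 7.5) = 0.1518 in.
Required leg w = t_e / 0.707 = 0.2147 in → use 1/4 in.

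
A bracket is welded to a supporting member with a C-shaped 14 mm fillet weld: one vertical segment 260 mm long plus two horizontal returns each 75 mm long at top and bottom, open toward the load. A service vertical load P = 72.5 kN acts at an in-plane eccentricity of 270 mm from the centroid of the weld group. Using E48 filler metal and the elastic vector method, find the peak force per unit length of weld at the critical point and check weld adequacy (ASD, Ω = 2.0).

E48XX → F_EXX = 480 MPa.
Total weld length L_w = 410 mm. Treat welds as unit-width lines.
Centroid: x̄ = 2×75×37.5 / 410 = 13.72 mm from the vertical weld.
Polar moment about centroid: J = I_x + I_y = [260³/12 + 2×75×130²] + [260×13.72² + 2(75³/12 + 75×23.78²)] = 4204000 mm³.
Direct shear f_v = P/L_w = 72.5×10³ / 410 = 176.8 N/mm (vertical).
Torsion M = P·e = 72.5×10³ × 270 = 19575000 N·mm.
Critical point at (x, y) = (61.28, 130) from centroid. f_tx = M·y/J = 605.4 N/mm; f_ty = M·x/J = 285.4 N/mm.
Resultant f_max = √[f_tx² + (f_v + f_ty)²] = √[605.4² + (176.8 + 285.4)²] = 761.6 N/mm.
Capacity per unit length: r_n/Ω = (1/2.0) × 0.6 × 480 × (0.707 × 14) = 1425 N/mm.
761.6 ≤ 1425 → adequate.

f_max ≈ 762 N/mm; adequate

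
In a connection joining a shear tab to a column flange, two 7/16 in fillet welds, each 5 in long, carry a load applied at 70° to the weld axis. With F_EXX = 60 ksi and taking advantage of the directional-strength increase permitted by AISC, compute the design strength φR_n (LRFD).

φR_n ≈ 122 kips

t_e = 0.707 × 0.4375 = 0.3093 in; A_we = 0.3093 × 10 = 3.093 in².
Directional factor: 1.0 + 0.5 sin^1.5(70°) = 1.455.
F_nw = 0.6 × 60 × 1.455 = 52.4 ksi.
φR_n = 0.75 × 52.4 × 3.093 = 121.6 kips.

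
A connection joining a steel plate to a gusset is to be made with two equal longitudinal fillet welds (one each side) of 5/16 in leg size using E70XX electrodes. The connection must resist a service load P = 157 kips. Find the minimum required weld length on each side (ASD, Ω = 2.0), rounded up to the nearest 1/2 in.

E70XX → F_EXX = 70 ksi.
Throat t_e = 0.707 × 0.3125 = 0.2209 in.
r_n/Ω = (0.6 × 70 × 0.2209) / 2.0 = 4.64 kip/in.
L_req = P / (r_n/Ω) = 157 / 4.64 = 33.84 in total.
Per side: 33.84 / 2 = 16.92 in.
Round up → use L = 17 in on each side.

L = 17 in on each side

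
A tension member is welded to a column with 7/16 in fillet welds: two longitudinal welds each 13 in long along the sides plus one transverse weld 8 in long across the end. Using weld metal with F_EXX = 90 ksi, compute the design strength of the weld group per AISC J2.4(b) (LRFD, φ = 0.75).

φR_n ≈ 427 kip

t_e = 0.707 × 0.4375 = 0.3093 in.
R_nwl = 0.6 × 90 × 0.3093 × 26 = 434.3 kip (longitudinal, 2 welds).
R_nwt = 0.6 × 90 × 0.3093 × 8 = 133.6 kip (transverse, base value).
(i) R_nwl + R_nwt = 567.9 kip; (ii) 0.85 R_nwl + 1.5 R_nwt = 569.6 kip.
R_n = max = 569.6 kip [governs: (ii)]; φR_n = 427.2 kip.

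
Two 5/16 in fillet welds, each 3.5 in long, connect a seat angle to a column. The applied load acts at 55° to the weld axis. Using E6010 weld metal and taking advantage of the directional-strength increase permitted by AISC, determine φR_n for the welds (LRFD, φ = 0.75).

E60XX → F_EXX = 60 ksi.
t_e = 0.707 × 0.3125 = 0.2209 in; A_we = 0.2209 × 7 = 1.547 in².
Directional factor: 1.0 + 0.5 sin^1.5(55°) = 1.371.
F_nw = 0.6 × 60 × 1.371 = 49.35 ksi.
φR_n = 0.75 × 49.35 × 1.547 = 57.24 kips.

φR_n ≈ 57.2 kips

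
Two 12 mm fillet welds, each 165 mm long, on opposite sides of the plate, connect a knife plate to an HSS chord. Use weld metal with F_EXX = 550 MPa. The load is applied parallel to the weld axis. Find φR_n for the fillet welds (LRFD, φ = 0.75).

φR_n ≈ 693 kN

Effective throat t_e = 0.707 × 12 = 8.484 mm.
Total length L = 330 mm; A_we = 8.484 × 330 = 2800 mm².
F_nw = 0.6 F_EXX = 0.6 × 550 = 330 MPa.
φR_n = 0.75 × 330 × 2800 × 10⁻³ = 692.9 kN.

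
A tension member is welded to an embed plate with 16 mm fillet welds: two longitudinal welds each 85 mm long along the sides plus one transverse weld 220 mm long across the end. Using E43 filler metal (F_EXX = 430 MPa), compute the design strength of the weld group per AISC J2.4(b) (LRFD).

t_e = 0.707 × 16 = 11.31 mm.
R_nwl = 0.6 × 430 × 11.31 × 170 × 10⁻³ = 496.1 kN (longitudinal, 2 welds).
R_nwt = 0.6 × 430 × 11.31 × 220 × 10⁻³ = 642.1 kN (transverse, base value).
(i) R_nwl + R_nwt = 1138 kN; (ii) 0.85 R_nwl + 1.5 R_nwt = 1385 kN.
R_n = max = 1385 kN [governs: (ii)]; φR_n = 1039 kN.

φR_n ≈ 1040 kN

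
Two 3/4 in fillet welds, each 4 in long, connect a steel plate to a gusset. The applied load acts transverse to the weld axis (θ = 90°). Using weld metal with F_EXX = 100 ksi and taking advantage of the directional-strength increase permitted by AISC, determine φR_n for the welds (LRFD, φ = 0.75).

φR_n ≈ 286 kip

t_e = 0.707 × 0.75 = 0.5302 in; A_we = 0.5302 × 8 = 4.242 in².
Directional factor: 1.0 + 0.5 sin^1.5(90°) = 1.5.
F_nw = 0.6 × 100 × 1.5 = 90 ksi.
φR_n = 0.75 × 90 × 4.242 = 286.3 kip.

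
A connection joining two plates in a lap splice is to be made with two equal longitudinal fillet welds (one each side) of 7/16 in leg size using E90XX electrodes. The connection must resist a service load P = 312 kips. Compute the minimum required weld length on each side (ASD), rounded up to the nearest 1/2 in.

E90XX → F_EXX = 90 ksi.
Throat t_e = 0.707 × 0.4375 = 0.3093 in.
r_n/Ω = (0.6 × 90 × 0.3093) / 2.0 = 8.351 kip/in.
L_req = P / (r_n/Ω) = 312 / 8.351 = 37.36 in total.
Per side: 37.36 / 2 = 18.68 in.
Round up → use L = 19 in on each side.

L = 19 in on each side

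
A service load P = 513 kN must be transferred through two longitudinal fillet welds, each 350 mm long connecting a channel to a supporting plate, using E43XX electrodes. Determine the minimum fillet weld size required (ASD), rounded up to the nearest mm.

w = 9 mm

E43XX → F_EXX = 430 MPa.
Total weld length L = 700 mm.
Required throat t_e = P × Ω / (0.6 F_EXX × L) = 513 × 2.0 / (0.6 × 430 × 700 × 10⁻³) = 5.681 mm.
Required leg w = t_e / 0.707 = 8.035 mm → use 9 mm.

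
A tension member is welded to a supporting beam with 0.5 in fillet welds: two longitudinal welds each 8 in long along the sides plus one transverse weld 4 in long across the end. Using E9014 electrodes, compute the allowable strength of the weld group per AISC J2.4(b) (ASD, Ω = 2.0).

R_n/Ω ≈ 191 kip

E90XX → F_EXX = 90 ksi.
t_e = 0.707 × 0.5 = 0.3535 in.
R_nwl = 0.6 × 90 × 0.3535 × 16 = 305.4 kip (longitudinal, 2 welds).
R_nwt = 0.6 × 90 × 0.3535 × 4 = 76.36 kip (transverse, base value).
(i) R_nwl + R_nwt = 381.8 kip; (ii) 0.85 R_nwl + 1.5 R_nwt = 374.1 kip.
R_n = max = 381.8 kip [governs: (i)]; R_n/Ω = 190.9 kip.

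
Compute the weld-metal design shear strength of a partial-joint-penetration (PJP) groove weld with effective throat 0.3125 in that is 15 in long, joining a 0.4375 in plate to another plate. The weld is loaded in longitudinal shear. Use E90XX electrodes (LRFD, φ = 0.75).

E90XX → F_EXX = 90 ksi.
Effective throat (given) t_e = 0.3125 in.
A_we = 0.3125 × 15 = 4.688 in².
F_nw = 0.6 F_EXX = 54 ksi.
φR_n = 0.75 × 54 × 4.688 = 189.8 kips.

φR_n ≈ 190 kips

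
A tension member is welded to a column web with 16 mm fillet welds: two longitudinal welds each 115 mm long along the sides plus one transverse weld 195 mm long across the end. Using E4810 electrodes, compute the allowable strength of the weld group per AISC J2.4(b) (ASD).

E48XX → F_EXX = 480 MPa.
t_e = 0.707 × 16 = 11.31 mm.
R_nwl = 0.6 × 480 × 11.31 × 230 × 10⁻³ = 749.3 kN (longitudinal, 2 welds).
R_nwt = 0.6 × 480 × 11.31 × 195 × 10⁻³ = 635.3 kN (transverse, base value).
(i) R_nwl + R_nwt = 1385 kN; (ii) 0.85 R_nwl + 1.5 R_nwt = 1590 kN.
R_n = max = 1590 kN [governs: (ii)]; R_n/Ω = 794.9 kN.

R_n/Ω ≈ 795 kN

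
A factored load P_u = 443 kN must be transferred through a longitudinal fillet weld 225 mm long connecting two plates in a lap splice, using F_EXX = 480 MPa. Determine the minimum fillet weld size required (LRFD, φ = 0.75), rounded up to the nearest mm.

w = 13 mm

Total weld length L = 225 mm.
Required throat t_e = P_u / (φ × 0.6 F_EXX × L) = 443 / (0.75 × 0.6 × 480 × 225 × 10⁻³) = 9.115 mm.
Required leg w = t_e / 0.707 = 12.89 mm → use 13 mm.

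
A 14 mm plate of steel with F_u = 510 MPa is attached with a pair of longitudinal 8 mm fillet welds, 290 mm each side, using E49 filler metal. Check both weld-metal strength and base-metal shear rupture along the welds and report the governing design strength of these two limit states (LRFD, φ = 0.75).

E49XX → F_EXX = 490 MPa.
t_e = 0.707 × 8 = 5.656 mm; L = 580 mm.
Weld metal: φR_n = 0.75 × 0.6 × 490 × 5.656 × 580 × 10⁻³ = 723.3 kN.
Base metal (shear rupture): φR_n = 0.75 × 0.6 × 510 × 14 × 580 × 10⁻³ = 1864 kN.
Governing: weld metal.

φR_n ≈ 723 kN (weld metal governs)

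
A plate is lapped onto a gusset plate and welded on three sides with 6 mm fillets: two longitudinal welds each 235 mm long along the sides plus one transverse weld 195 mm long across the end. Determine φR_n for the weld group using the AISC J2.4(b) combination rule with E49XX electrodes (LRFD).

φR_n ≈ 647 kN

E49XX → F_EXX = 490 MPa.
t_e = 0.707 × 6 = 4.242 mm.
R_nwl = 0.6 × 490 × 4.242 × 470 × 10⁻³ = 586.2 kN (longitudinal, 2 welds).
R_nwt = 0.6 × 490 × 4.242 × 195 × 10⁻³ = 243.2 kN (transverse, base value).
(i) R_nwl + R_nwt = 829.4 kN; (ii) 0.85 R_nwl + 1.5 R_nwt = 863 kN.
R_n = max = 863 kN [governs: (ii)]; φR_n = 647.3 kN.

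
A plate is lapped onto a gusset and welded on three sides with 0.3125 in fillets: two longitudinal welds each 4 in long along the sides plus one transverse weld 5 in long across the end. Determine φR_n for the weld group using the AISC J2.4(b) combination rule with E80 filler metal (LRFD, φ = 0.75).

E80XX → F_EXX = 80 ksi.
t_e = 0.707 × 0.3125 = 0.2209 in.
R_nwl = 0.6 × 80 × 0.2209 × 8 = 84.84 kip (longitudinal, 2 welds).
R_nwt = 0.6 × 80 × 0.2209 × 5 = 53.02 kip (transverse, base value).
(i) R_nwl + R_nwt = 137.9 kip; (ii) 0.85 R_nwl + 1.5 R_nwt = 151.7 kip.
R_n = max = 151.7 kip [governs: (ii)]; φR_n = 113.7 kip.

φR_n ≈ 114 kip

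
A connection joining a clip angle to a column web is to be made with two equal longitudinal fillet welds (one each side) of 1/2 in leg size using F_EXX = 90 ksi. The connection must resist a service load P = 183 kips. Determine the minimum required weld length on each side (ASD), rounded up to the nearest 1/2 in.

Throat t_e = 0.707 × 0.5 = 0.3535 in.
r_n/Ω = (0.6 × 90 × 0.3535) / 2.0 = 9.544 kip/in.
L_req = P / (r_n/Ω) = 183 / 9.544 = 19.17 in total.
Per side: 19.17 / 2 = 9.587 in.
Round up → use L = 10 in on each side.

L = 10 in on each side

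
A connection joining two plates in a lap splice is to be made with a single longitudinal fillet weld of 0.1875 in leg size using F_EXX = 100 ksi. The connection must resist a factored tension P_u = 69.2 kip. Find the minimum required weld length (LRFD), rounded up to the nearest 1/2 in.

L = 12 in

Throat t_e = 0.707 × 0.1875 = 0.1326 in.
φr_n = 0.75 × 0.6 × 100 × 0.1326 = 5.965 kip/in.
L_req = P_u / φr_n = 69.2 / 5.965 = 11.6 in total.
Round up → use L = 12 in.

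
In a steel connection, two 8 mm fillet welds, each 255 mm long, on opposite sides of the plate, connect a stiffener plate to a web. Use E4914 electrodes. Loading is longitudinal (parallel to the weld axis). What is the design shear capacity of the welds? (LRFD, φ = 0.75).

E49XX → F_EXX = 490 MPa.
Effective throat t_e = 0.707 × 8 = 5.656 mm.
Total length L = 510 mm; A_we = 5.656 × 510 = 2885 mm².
F_nw = 0.6 F_EXX = 0.6 × 490 = 294 MPa.
φR_n = 0.75 × 294 × 2885 × 10⁻³ = 636 kN.

φR_n ≈ 636 kN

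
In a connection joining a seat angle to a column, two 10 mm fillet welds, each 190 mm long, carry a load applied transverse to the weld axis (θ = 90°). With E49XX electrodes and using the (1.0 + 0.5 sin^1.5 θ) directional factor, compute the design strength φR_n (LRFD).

E49XX → F_EXX = 490 MPa.
t_e = 0.707 × 10 = 7.07 mm; A_we = 7.07 × 380 = 2687 mm².
Directional factor: 1.0 + 0.5 sin^1.5(90°) = 1.5.
F_nw = 0.6 × 490 × 1.5 = 441 MPa.
φR_n = 0.75 × 441 × 2687 × 10⁻³ = 888.6 kN.

φR_n ≈ 889 kN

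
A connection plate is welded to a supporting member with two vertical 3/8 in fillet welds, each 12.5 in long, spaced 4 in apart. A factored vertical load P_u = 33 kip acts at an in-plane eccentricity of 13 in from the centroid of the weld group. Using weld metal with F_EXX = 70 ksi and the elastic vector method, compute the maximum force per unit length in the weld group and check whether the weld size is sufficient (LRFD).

f_max ≈ 7.13 kip/in; adequate

Total weld length L_w = 25 in. Treat welds as unit-width lines.
Polar moment about centroid: J = 2[d³/12 + d(b/2)²] = 2[12.5³/12 + 12.5×2²] = 425.5 in³.
Direct shear f_v = P/L_w = 33 / 25 = 1.32 kip/in (vertical).
Torsion M = P·e = 33 × 13 = 429 kip·in.
Critical point at (x, y) = (2, 6.25) from centroid. f_tx = M·y/J = 6.301 kip/in; f_ty = M·x/J = 2.016 kip/in.
Resultant f_max = √[f_tx² + (f_v + f_ty)²] = √[6.301² + (1.32 + 2.016)²] = 7.13 kip/in.
Capacity per unit length: φr_n = 0.75 × 0.6 × 70 × (0.707 × 0.375) = 8.351 kip/in.
7.13 ≤ 8.351 → adequate.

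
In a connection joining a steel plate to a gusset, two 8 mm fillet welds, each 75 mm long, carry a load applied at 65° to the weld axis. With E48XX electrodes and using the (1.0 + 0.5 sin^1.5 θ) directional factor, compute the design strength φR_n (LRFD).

E48XX → F_EXX = 480 MPa.
t_e = 0.707 × 8 = 5.656 mm; A_we = 5.656 × 150 = 848.4 mm².
Directional factor: 1.0 + 0.5 sin^1.5(65°) = 1.431.
F_nw = 0.6 × 480 × 1.431 = 412.2 MPa.
φR_n = 0.75 × 412.2 × 848.4 × 10⁻³ = 262.3 kN.

φR_n ≈ 262 kN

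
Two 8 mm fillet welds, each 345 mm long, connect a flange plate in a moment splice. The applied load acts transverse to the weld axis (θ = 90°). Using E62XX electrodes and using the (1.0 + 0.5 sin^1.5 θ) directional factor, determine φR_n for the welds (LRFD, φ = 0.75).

φR_n ≈ 1630 kN

E62XX → F_EXX = 620 MPa.
t_e = 0.707 × 8 = 5.656 mm; A_we = 5.656 × 690 = 3903 mm².
Directional factor: 1.0 + 0.5 sin^1.5(90°) = 1.5.
F_nw = 0.6 × 620 × 1.5 = 558 MPa.
φR_n = 0.75 × 558 × 3903 × 10⁻³ = 1633 kN.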